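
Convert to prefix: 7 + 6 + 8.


left-to-right (same/higher precedence on left): tree is (+ (+ 7 6) 8)
Prefix: + + 7 6 8


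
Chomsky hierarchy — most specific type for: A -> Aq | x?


Left-linear: every RHS is a terminal or one nonterminal followed by a terminal
Classification: Type 3 (Regular)


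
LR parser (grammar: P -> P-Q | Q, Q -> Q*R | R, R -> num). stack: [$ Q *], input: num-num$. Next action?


no handle; shift 'num'
Action: shift


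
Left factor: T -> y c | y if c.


Common prefix: 'y'
Factored: T -> y T', T' -> c | if c


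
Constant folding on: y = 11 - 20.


11 - 20 = -9 at compile time
Optimized: y = -9


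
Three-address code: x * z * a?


Break into single-operator statements:
t1 = x * z
t2 = t1 * a


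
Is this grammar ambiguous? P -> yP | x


right-linear, alternatives start with distinct terminals 'y' vs 'x': unique leftmost derivation
Unambiguous


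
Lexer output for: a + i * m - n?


Scan left to right, longest-match per lexeme
Tokens: ID(a), OP(+), ID(i), OP(*), ID(m), OP(-), ID(n)


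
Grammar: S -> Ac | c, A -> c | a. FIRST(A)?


Per alternative of A: FIRST(c) = {c}; FIRST(a) = {a}
FIRST(A) = {a, c}


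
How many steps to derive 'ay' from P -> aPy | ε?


Derivation: P => aPy => ay
Steps: 2


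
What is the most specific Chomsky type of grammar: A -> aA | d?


Right-linear: every RHS is a terminal or a terminal followed by one nonterminal
Classification: Type 3 (Regular)


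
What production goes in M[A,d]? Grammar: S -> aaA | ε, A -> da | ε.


For [A, d]: 'd' ∈ FIRST(da)
Entry: A -> da


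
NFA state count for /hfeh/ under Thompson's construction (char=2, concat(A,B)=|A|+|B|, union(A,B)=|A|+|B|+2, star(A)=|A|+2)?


Syntax tree has 4 char leaf(s), 0 union(s), 0 star(s)
chars contribute 4×2 = 8; each union adds +2; each star adds +2
Total: 8 + 0 + 0 = 8 states


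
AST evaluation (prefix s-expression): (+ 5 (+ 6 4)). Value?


Evaluate inner: (+ 6 4) = 10
Evaluate root: (+ 5 10) = 15
Result: 15


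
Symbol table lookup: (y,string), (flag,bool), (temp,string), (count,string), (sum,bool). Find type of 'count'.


Lookup 'count' → type string


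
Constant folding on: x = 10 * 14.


10 * 14 = 140 at compile time
Optimized: x = 140


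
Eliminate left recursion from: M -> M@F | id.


Left-recursive alternatives: M@F; non-recursive: id
Introduce M': M -> idM', M' -> @FM' | ε


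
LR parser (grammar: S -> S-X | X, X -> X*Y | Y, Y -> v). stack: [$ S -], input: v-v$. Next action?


no handle ('S-' is not any RHS); shift 'v'
Action: shift


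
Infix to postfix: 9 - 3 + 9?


Left to right (same or higher precedence on left)
Postfix: 9 3 - 9 +


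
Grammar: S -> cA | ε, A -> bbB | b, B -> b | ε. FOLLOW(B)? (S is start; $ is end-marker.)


$ ∈ FOLLOW(S). For each A -> αBβ: add FIRST(β)\{ε} to FOLLOW(B); if β nullable, add FOLLOW(A).
FOLLOW(B) = {$}


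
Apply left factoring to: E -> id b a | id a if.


Common prefix: 'id'
Factored: E -> id E', E' -> b a | a if


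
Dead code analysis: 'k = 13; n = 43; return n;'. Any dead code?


k is assigned but never read
Dead: 'k = 13'


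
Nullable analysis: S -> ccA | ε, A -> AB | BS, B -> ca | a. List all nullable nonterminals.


A nonterminal is nullable iff some alternative derives ε (directly, or every symbol in it is nullable)
Nullable: {S}


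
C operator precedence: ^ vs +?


'+' is additive (level 9); '^' is bitwise XOR (level 4)
Higher level binds tighter
'+' has higher precedence than '^'


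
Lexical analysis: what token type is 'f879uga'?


Pattern: letter/underscore followed by alphanumerics, not a keyword
Type: IDENTIFIER


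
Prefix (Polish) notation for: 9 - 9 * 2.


'*' binds tighter: tree is (- 9 (* 9 2))
Prefix: - 9 * 9 2


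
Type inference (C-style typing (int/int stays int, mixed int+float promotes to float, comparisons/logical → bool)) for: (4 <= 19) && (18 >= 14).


Operand types: bool && bool
Rule: logical operators take bool operands and yield bool
Result type: bool


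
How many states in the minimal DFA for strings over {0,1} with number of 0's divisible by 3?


Track (count of 0) mod 3: states 0..2, accept at 0
Minimal DFA: 3 states


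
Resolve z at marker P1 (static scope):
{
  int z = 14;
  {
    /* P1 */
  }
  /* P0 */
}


P1's block does not declare z; resolves to the enclosing declaration at depth 0
z = 14


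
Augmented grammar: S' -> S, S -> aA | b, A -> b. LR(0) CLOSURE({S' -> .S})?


Start: S' -> .S
For each item with dot before a nonterminal B, add B -> .γ for every B-production
Closure: [S' -> .S, S -> .aA, S -> .b]


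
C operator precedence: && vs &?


'&' is bitwise AND (level 5); '&&' is logical AND (level 2)
Higher level binds tighter
'&' has higher precedence than '&&'


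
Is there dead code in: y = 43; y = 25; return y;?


first assignment to y is overwritten before any read
Dead: 'y = 43'


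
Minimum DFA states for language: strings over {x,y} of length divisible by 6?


Track length mod 6: states 0..5, accept at 0
Minimal DFA: 6 states


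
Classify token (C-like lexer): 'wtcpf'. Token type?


Pattern: letter/underscore followed by alphanumerics, not a keyword
Type: IDENTIFIER


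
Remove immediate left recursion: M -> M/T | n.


Left-recursive alternatives: M/T; non-recursive: n
Introduce M': M -> nM', M' -> /TM' | ε


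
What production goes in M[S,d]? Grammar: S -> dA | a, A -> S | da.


For [S, d]: 'd' ∈ FIRST(dA)
Entry: S -> dA


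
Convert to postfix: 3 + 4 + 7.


Left to right (same or higher precedence on left)
Postfix: 3 4 + 7 +


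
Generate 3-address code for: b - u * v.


Break into single-operator statements:
t1 = u * v
t2 = b - t1


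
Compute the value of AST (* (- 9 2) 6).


Evaluate inner: (- 9 2) = 7
Evaluate root: (* 7 6) = 42
Result: 42


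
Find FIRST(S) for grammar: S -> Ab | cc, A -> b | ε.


Per alternative of S: FIRST(Ab) = {b}; FIRST(cc) = {c}
FIRST(S) = {b, c}


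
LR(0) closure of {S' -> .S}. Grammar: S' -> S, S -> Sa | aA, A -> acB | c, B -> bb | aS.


Start: S' -> .S
For each item with dot before a nonterminal B, add B -> .γ for every B-production
Closure: [S' -> .S, S -> .Sa, S -> .aA]


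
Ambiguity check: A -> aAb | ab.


balanced a^n…b^n: each string has a unique parse
Unambiguous


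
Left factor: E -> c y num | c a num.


Common prefix: 'c'
Factored: E -> c E', E' -> y num | a num


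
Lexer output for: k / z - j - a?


Scan left to right, longest-match per lexeme
Tokens: ID(k), OP(/), ID(z), OP(-), ID(j), OP(-), ID(a)


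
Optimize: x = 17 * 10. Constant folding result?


17 * 10 = 170 at compile time
Optimized: x = 170


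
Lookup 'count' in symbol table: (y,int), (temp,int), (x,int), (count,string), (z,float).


Lookup 'count' → type string


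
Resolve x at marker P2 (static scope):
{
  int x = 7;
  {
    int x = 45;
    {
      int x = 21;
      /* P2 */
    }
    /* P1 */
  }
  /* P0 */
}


x declared in the same block as P2
x = 21


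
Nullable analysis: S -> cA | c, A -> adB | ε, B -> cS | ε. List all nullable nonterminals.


A nonterminal is nullable iff some alternative derives ε (directly, or every symbol in it is nullable)
Nullable: {A, B}


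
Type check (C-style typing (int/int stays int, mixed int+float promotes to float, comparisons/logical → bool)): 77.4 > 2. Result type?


Operand types: float > int
Rule: comparison yields bool
Result type: bool


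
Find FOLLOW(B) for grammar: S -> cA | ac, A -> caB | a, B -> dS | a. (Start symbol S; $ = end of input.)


$ ∈ FOLLOW(S). For each A -> αBβ: add FIRST(β)\{ε} to FOLLOW(B); if β nullable, add FOLLOW(A).
FOLLOW(B) = {$}


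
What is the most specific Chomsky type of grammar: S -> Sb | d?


Left-linear: every RHS is a terminal or one nonterminal followed by a terminal
Classification: Type 3 (Regular)


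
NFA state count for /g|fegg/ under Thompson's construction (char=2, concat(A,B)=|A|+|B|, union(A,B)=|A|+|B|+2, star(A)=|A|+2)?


Syntax tree has 5 char leaf(s), 1 union(s), 0 star(s)
chars contribute 5×2 = 10; each union adds +2; each star adds +2
Total: 10 + 2 + 0 = 12 states


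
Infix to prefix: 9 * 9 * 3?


left-to-right (same/higher precedence on left): tree is (* (* 9 9) 3)
Prefix: * * 9 9 3


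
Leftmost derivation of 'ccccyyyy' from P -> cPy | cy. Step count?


Derivation: P => cPy => ccPyy => cccPyyy => ccccyyyy
Steps: 4


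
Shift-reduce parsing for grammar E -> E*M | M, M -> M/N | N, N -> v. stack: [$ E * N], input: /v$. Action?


'N' (not preceded by M/) is the handle for M -> N
Action: reduce (M -> N)


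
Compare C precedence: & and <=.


'<=' is relational (level 7); '&' is bitwise AND (level 5)
Higher level binds tighter
'<=' has higher precedence than '&'


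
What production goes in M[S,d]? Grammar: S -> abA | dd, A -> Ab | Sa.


For [S, d]: 'd' ∈ FIRST(dd)
Entry: S -> dd


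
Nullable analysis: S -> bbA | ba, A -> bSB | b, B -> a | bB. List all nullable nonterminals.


A nonterminal is nullable iff some alternative derives ε (directly, or every symbol in it is nullable)
Nullable: {}


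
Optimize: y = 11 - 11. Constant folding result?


11 - 11 = 0 at compile time
Optimized: y = 0


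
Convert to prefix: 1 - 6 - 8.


left-to-right (same/higher precedence on left): tree is (- (- 1 6) 8)
Prefix: - - 1 6 8


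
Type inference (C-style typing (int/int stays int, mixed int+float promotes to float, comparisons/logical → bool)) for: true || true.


Operand types: bool || bool
Rule: logical operators take bool operands and yield bool
Result type: bool


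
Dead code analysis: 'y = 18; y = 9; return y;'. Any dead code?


first assignment to y is overwritten before any read
Dead: 'y = 18'


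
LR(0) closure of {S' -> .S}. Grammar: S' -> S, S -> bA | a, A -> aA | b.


Start: S' -> .S
For each item with dot before a nonterminal B, add B -> .γ for every B-production
Closure: [S' -> .S, S -> .bA, S -> .a]


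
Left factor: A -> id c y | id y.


Common prefix: 'id'
Factored: A -> id A', A' -> c y | y


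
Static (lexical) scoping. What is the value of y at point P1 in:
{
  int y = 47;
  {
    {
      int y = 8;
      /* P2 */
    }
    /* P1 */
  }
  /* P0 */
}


P1's block does not declare y; resolves to the enclosing declaration at depth 0
y = 47


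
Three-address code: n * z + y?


Break into single-operator statements:
t1 = n * z
t2 = t1 + y


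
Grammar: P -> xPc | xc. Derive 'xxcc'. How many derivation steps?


Derivation: P => xPc => xxcc
Steps: 2


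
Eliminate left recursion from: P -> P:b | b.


Left-recursive alternatives: P:b; non-recursive: b
Introduce P': P -> bP', P' -> :bP' | ε


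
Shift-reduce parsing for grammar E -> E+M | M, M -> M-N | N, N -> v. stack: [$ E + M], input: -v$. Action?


'-' can extend M; shift to build M -> M-N
Action: shift


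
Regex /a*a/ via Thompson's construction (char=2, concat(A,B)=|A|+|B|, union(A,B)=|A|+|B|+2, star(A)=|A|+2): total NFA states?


Syntax tree has 2 char leaf(s), 0 union(s), 1 star(s)
chars contribute 2×2 = 4; each union adds +2; each star adds +2
Total: 4 + 0 + 2 = 6 states


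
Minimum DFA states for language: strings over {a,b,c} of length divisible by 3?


Track length mod 3: states 0..2, accept at 0
Minimal DFA: 3 states


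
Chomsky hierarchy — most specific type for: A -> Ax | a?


Left-linear: every RHS is a terminal or one nonterminal followed by a terminal
Classification: Type 3 (Regular)


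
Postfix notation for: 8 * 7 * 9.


Left to right (same or higher precedence on left)
Postfix: 8 7 * 9 *


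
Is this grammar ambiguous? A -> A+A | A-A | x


'x+x-x' has two parse trees (no precedence encoded between + and -)
Ambiguous


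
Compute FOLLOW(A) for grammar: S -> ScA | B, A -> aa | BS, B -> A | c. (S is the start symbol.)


$ ∈ FOLLOW(S). For each A -> αBβ: add FIRST(β)\{ε} to FOLLOW(B); if β nullable, add FOLLOW(A).
FOLLOW(A) = {$, a, c}


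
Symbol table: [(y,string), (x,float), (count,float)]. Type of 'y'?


Lookup 'y' → type string


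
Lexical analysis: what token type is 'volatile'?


Pattern: reserved word
Type: KEYWORD


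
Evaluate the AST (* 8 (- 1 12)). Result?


Evaluate inner: (- 1 12) = -11
Evaluate root: (* 8 -11) = -88
Result: -88


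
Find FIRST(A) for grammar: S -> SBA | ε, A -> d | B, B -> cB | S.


Per alternative of A: FIRST(d) = {d}; FIRST(B) = {c, d, ε}
FIRST(A) = {c, d, ε}


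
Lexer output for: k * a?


Scan left to right, longest-match per lexeme
Tokens: ID(k), OP(*), ID(a)


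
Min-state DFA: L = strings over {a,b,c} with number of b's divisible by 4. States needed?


Track (count of b) mod 4: states 0..3, accept at 0
Minimal DFA: 4 states


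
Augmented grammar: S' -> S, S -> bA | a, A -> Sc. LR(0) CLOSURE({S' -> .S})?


Start: S' -> .S
For each item with dot before a nonterminal B, add B -> .γ for every B-production
Closure: [S' -> .S, S -> .bA, S -> .a]


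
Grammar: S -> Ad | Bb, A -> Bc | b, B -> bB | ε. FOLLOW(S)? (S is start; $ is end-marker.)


$ ∈ FOLLOW(S). For each A -> αBβ: add FIRST(β)\{ε} to FOLLOW(B); if β nullable, add FOLLOW(A).
FOLLOW(S) = {$}


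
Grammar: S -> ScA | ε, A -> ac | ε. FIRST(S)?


Per alternative of S: FIRST(ScA) = {c}; FIRST(ε) = {ε}
FIRST(S) = {c, ε}


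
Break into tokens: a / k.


Scan left to right, longest-match per lexeme
Tokens: ID(a), OP(/), ID(k)


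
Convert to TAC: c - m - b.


Break into single-operator statements:
t1 = c - m
t2 = t1 - b


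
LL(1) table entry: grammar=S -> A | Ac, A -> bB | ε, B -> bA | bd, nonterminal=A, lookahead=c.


For [A, c]: ε is nullable and 'c' ∈ FOLLOW(A)
Entry: A -> ε


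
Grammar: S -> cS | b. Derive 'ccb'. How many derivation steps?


Derivation: S => cS => ccS => ccb
Steps: 3


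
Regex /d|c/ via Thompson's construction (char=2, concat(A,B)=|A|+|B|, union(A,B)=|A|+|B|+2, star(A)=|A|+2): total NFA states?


Syntax tree has 2 char leaf(s), 1 union(s), 0 star(s)
chars contribute 2×2 = 4; each union adds +2; each star adds +2
Total: 4 + 2 + 0 = 6 states


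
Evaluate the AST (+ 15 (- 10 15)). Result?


Evaluate inner: (- 10 15) = -5
Evaluate root: (+ 15 -5) = 10
Result: 10


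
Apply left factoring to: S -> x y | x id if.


Common prefix: 'x'
Factored: S -> x S', S' -> y | id if


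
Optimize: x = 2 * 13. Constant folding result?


2 * 13 = 26 at compile time
Optimized: x = 26


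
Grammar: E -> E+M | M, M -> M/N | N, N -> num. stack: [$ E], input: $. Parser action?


start symbol E on stack, input exhausted
Action: accept


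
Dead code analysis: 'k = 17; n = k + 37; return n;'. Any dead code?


k is read by n's definition; n is returned
No dead code


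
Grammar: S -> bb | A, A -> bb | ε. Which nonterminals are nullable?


A nonterminal is nullable iff some alternative derives ε (directly, or every symbol in it is nullable)
Nullable: {A, S}


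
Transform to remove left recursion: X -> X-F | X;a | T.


Left-recursive alternatives: X-F, X;a; non-recursive: T
Introduce X': X -> TX', X' -> -FX' | ;aX' | ε


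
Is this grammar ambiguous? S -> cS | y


right-linear, alternatives start with distinct terminals 'c' vs 'y': unique leftmost derivation
Unambiguous


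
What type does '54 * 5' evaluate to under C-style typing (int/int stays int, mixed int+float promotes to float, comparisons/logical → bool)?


Operand types: int * int
Rule: mixed int/float promotes to float; int/int stays int
Result type: int


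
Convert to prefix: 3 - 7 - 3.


left-to-right (same/higher precedence on left): tree is (- (- 3 7) 3)
Prefix: - - 3 7 3


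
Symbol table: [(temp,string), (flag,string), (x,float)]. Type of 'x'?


Lookup 'x' → type float


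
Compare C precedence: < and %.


'%' is multiplicative (level 10); '<' is relational (level 7)
Higher level binds tighter
'%' has higher precedence than '<'


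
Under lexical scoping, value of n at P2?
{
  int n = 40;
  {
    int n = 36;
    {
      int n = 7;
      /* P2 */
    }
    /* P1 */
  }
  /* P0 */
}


n declared in the same block as P2
n = 7


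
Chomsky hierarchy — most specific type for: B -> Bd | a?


Left-linear: every RHS is a terminal or one nonterminal followed by a terminal
Classification: Type 3 (Regular)


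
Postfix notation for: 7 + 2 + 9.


Left to right (same or higher precedence on left)
Postfix: 7 2 + 9 +


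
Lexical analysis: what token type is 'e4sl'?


Pattern: letter/underscore followed by alphanumerics, not a keyword
Type: IDENTIFIER


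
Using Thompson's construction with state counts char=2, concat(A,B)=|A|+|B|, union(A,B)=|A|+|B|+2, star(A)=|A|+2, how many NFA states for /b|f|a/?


Syntax tree has 3 char leaf(s), 2 union(s), 0 star(s)
chars contribute 3×2 = 6; each union adds +2; each star adds +2
Total: 6 + 4 + 0 = 10 states


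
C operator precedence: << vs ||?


'<<' is shift (level 8); '||' is logical OR (level 1)
Higher level binds tighter
'<<' has higher precedence than '||'


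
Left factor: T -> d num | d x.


Common prefix: 'd'
Factored: T -> d T', T' -> num | x


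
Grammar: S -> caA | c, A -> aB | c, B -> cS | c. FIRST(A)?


Per alternative of A: FIRST(aB) = {a}; FIRST(c) = {c}
FIRST(A) = {a, c}


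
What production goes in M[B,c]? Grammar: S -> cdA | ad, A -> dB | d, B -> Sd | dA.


For [B, c]: 'c' ∈ FIRST(Sd)
Entry: B -> Sd


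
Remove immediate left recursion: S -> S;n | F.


Left-recursive alternatives: S;n; non-recursive: F
Introduce S': S -> FS', S' -> ;nS' | ε


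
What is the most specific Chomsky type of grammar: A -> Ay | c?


Left-linear: every RHS is a terminal or one nonterminal followed by a terminal
Classification: Type 3 (Regular)


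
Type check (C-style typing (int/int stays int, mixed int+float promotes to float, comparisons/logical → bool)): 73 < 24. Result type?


Operand types: int < int
Rule: comparison yields bool
Result type: bool


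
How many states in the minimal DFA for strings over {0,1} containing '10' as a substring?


KMP-style automaton: 2 progress states + 1 absorbing accept = 3
Minimal DFA: 3 states


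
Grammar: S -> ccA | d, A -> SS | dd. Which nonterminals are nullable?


A nonterminal is nullable iff some alternative derives ε (directly, or every symbol in it is nullable)
Nullable: {}


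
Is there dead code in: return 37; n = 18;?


statement follows a return and is unreachable
Dead: 'n = 18'


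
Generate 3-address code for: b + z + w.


Break into single-operator statements:
t1 = b + z
t2 = t1 + w


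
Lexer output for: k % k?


Scan left to right, longest-match per lexeme
Tokens: ID(k), OP(%), ID(k)


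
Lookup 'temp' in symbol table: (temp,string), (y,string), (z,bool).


Lookup 'temp' → type string


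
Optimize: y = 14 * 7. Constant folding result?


14 * 7 = 98 at compile time
Optimized: y = 98


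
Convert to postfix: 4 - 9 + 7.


Left to right (same or higher precedence on left)
Postfix: 4 9 - 7 +


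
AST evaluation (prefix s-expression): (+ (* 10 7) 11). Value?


Evaluate inner: (* 10 7) = 70
Evaluate root: (+ 70 11) = 81
Result: 81


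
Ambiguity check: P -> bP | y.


right-linear, alternatives start with distinct terminals 'b' vs 'y': unique leftmost derivation
Unambiguous


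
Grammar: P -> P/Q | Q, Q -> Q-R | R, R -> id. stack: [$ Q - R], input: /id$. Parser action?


handle 'Q-R' on top
Action: reduce (Q -> Q-R)


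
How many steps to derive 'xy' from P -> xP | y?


Derivation: P => xP => xy
Steps: 2


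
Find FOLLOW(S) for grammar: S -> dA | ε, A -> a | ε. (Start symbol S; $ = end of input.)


$ ∈ FOLLOW(S). For each A -> αBβ: add FIRST(β)\{ε} to FOLLOW(B); if β nullable, add FOLLOW(A).
FOLLOW(S) = {$}


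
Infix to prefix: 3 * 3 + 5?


left-to-right (same/higher precedence on left): tree is (+ (* 3 3) 5)
Prefix: + * 3 3 5


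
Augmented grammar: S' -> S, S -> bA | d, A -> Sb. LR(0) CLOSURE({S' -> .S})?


Start: S' -> .S
For each item with dot before a nonterminal B, add B -> .γ for every B-production
Closure: [S' -> .S, S -> .bA, S -> .d]


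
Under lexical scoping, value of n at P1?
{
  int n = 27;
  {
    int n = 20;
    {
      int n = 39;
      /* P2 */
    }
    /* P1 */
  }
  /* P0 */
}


n declared in the same block as P1
n = 20


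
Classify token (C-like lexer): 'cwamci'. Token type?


Pattern: letter/underscore followed by alphanumerics, not a keyword
Type: IDENTIFIER


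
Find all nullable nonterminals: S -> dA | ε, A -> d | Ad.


A nonterminal is nullable iff some alternative derives ε (directly, or every symbol in it is nullable)
Nullable: {S}


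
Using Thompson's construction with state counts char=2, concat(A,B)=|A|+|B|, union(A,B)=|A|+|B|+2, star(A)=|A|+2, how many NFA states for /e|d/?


Syntax tree has 2 char leaf(s), 1 union(s), 0 star(s)
chars contribute 2×2 = 4; each union adds +2; each star adds +2
Total: 4 + 2 + 0 = 6 states


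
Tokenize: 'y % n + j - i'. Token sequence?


Scan left to right, longest-match per lexeme
Tokens: ID(y), OP(%), ID(n), OP(+), ID(j), OP(-), ID(i)


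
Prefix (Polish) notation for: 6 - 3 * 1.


'*' binds tighter: tree is (- 6 (* 3 1))
Prefix: - 6 * 3 1


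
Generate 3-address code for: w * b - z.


Break into single-operator statements:
t1 = w * b
t2 = t1 - z


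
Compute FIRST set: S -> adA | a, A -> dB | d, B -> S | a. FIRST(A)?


Per alternative of A: FIRST(dB) = {d}; FIRST(d) = {d}
FIRST(A) = {d}


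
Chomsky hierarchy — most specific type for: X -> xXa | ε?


Single nonterminal LHS, but x^n a^n is not regular
Classification: Type 2 (Context-Free)


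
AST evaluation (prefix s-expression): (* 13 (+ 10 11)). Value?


Evaluate inner: (+ 10 11) = 21
Evaluate root: (* 13 21) = 273
Result: 273


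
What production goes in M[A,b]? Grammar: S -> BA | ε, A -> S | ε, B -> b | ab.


For [A, b]: 'b' ∈ FIRST(S)
Entry: A -> S


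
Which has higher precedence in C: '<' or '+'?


'+' is additive (level 9); '<' is relational (level 7)
Higher level binds tighter
'+' has higher precedence than '<'


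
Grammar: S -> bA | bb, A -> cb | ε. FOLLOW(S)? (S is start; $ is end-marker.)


$ ∈ FOLLOW(S). For each A -> αBβ: add FIRST(β)\{ε} to FOLLOW(B); if β nullable, add FOLLOW(A).
FOLLOW(S) = {$}


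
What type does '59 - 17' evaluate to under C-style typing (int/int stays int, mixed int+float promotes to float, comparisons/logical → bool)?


Operand types: int - int
Rule: mixed int/float promotes to float; int/int stays int
Result type: int


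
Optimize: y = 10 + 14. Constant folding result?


10 + 14 = 24 at compile time
Optimized: y = 24


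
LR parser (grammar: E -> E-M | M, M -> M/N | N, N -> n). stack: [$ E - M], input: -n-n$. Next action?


handle 'E-M' on top; lookahead ∈ FOLLOW(E) = {-, $}
Action: reduce (E -> E-M)


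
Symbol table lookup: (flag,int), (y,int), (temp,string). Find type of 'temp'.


Lookup 'temp' → type string


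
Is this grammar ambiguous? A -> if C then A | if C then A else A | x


dangling else: 'if C then if C then x else x' parses two ways
Ambiguous


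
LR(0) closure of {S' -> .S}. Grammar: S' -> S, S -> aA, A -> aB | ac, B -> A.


Start: S' -> .S
For each item with dot before a nonterminal B, add B -> .γ for every B-production
Closure: [S' -> .S, S -> .aA]


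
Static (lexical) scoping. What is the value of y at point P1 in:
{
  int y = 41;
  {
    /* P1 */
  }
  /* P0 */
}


P1's block does not declare y; resolves to the enclosing declaration at depth 0
y = 41


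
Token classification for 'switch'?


Pattern: reserved word
Type: KEYWORD


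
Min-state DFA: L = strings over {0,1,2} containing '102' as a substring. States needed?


KMP-style automaton: 3 progress states + 1 absorbing accept = 4
Minimal DFA: 4 states


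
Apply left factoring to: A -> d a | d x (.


Common prefix: 'd'
Factored: A -> d A', A' -> a | x (


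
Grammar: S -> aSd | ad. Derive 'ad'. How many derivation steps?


Derivation: S => ad
Steps: 1


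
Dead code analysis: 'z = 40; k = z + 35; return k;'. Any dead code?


z is read by k's definition; k is returned
No dead code


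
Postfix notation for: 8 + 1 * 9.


* has higher precedence, evaluate 1*9 first
Postfix: 8 1 9 * +


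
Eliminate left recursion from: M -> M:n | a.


Left-recursive alternatives: M:n; non-recursive: a
Introduce M': M -> aM', M' -> :nM' | ε


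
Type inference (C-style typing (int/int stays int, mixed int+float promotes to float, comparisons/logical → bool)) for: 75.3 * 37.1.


Operand types: float * float
Rule: mixed int/float promotes to float; int/int stays int
Result type: float


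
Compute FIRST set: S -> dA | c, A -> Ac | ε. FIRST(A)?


Per alternative of A: FIRST(Ac) = {c}; FIRST(ε) = {ε}
FIRST(A) = {c, ε}


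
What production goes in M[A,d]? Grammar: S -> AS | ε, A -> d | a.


For [A, d]: 'd' ∈ FIRST(d)
Entry: A -> d


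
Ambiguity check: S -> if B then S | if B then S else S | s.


dangling else: 'if B then if B then s else s' parses two ways
Ambiguous


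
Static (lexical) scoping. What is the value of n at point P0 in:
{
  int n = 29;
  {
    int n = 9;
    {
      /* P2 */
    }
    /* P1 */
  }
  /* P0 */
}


n declared in the same block as P0
n = 29


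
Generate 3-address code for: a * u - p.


Break into single-operator statements:
t1 = a * u
t2 = t1 - p


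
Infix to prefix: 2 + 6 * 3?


'*' binds tighter: tree is (+ 2 (* 6 3))
Prefix: + 2 * 6 3


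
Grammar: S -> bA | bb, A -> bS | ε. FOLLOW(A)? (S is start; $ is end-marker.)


$ ∈ FOLLOW(S). For each A -> αBβ: add FIRST(β)\{ε} to FOLLOW(B); if β nullable, add FOLLOW(A).
FOLLOW(A) = {$}


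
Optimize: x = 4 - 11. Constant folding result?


4 - 11 = -7 at compile time
Optimized: x = -7


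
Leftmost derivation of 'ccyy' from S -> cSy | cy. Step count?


Derivation: S => cSy => ccyy
Steps: 2


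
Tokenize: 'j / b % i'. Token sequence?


Scan left to right, longest-match per lexeme
Tokens: ID(j), OP(/), ID(b), OP(%), ID(i)


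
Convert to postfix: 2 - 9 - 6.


Left to right (same or higher precedence on left)
Postfix: 2 9 - 6 -


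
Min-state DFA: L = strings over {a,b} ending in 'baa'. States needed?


Track the longest suffix of input matching a prefix of 'baa': 4 classes (prefixes of length 0..3)
Minimal DFA: 4 states


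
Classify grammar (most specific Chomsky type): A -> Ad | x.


Left-linear: every RHS is a terminal or one nonterminal followed by a terminal
Classification: Type 3 (Regular)


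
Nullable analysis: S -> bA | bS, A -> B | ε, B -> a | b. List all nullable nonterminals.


A nonterminal is nullable iff some alternative derives ε (directly, or every symbol in it is nullable)
Nullable: {A}


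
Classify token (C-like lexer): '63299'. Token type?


Pattern: digits only
Type: INTEGER_LITERAL


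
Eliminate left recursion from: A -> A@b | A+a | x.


Left-recursive alternatives: A@b, A+a; non-recursive: x
Introduce A': A -> xA', A' -> @bA' | +aA' | ε


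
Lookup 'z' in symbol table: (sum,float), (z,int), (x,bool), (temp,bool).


Lookup 'z' → type int


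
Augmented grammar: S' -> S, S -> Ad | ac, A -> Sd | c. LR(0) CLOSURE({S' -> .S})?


Start: S' -> .S
For each item with dot before a nonterminal B, add B -> .γ for every B-production
Closure: [S' -> .S, S -> .Ad, S -> .ac, A -> .Sd, A -> .c]


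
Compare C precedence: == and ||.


'==' is equality (level 6); '||' is logical OR (level 1)
Higher level binds tighter
'==' has higher precedence than '||'


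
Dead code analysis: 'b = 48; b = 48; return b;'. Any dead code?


first assignment to b is overwritten before any read
Dead: 'b = 48'


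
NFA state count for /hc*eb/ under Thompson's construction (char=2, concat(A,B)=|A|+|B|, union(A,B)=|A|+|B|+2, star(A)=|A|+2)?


Syntax tree has 4 char leaf(s), 0 union(s), 1 star(s)
chars contribute 4×2 = 8; each union adds +2; each star adds +2
Total: 8 + 0 + 2 = 10 states


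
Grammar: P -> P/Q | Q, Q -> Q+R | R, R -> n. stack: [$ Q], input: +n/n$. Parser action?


shift '+' to continue Q -> Q+R
Action: shift


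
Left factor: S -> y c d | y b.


Common prefix: 'y'
Factored: S -> y S', S' -> c d | b


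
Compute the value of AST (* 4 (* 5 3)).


Evaluate inner: (* 5 3) = 15
Evaluate root: (* 4 15) = 60
Result: 60


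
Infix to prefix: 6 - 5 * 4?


'*' binds tighter: tree is (- 6 (* 5 4))
Prefix: - 6 * 5 4


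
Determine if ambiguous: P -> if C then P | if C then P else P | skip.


dangling else: 'if C then if C then skip else skip' parses two ways
Ambiguous


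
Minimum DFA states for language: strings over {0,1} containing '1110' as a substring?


KMP-style automaton: 4 progress states + 1 absorbing accept = 5
Minimal DFA: 5 states


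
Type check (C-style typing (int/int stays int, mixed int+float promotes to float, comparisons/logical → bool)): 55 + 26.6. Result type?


Operand types: int + float
Rule: mixed int/float promotes to float; int/int stays int
Result type: float


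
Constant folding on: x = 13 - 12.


13 - 12 = 1 at compile time
Optimized: x = 1


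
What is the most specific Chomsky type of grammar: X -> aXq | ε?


Single nonterminal LHS, but a^n q^n is not regular
Classification: Type 2 (Context-Free)


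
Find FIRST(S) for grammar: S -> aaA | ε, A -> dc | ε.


Per alternative of S: FIRST(aaA) = {a}; FIRST(ε) = {ε}
FIRST(S) = {a, ε}


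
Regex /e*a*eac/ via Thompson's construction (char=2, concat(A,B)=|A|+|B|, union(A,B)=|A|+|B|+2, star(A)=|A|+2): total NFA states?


Syntax tree has 5 char leaf(s), 0 union(s), 2 star(s)
chars contribute 5×2 = 10; each union adds +2; each star adds +2
Total: 10 + 0 + 4 = 14 states


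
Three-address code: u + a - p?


Break into single-operator statements:
t1 = u + a
t2 = t1 - p


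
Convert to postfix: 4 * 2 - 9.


Left to right (same or higher precedence on left)
Postfix: 4 2 * 9 -


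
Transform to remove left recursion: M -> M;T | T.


Left-recursive alternatives: M;T; non-recursive: T
Introduce M': M -> TM', M' -> ;TM' | ε


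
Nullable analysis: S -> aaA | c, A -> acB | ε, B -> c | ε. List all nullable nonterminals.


A nonterminal is nullable iff some alternative derives ε (directly, or every symbol in it is nullable)
Nullable: {A, B}


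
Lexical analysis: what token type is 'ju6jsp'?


Pattern: letter/underscore followed by alphanumerics, not a keyword
Type: IDENTIFIER


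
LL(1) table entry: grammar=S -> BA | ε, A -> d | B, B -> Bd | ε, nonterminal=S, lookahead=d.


For [S, d]: 'd' ∈ FIRST(BA)
Entry: S -> BA


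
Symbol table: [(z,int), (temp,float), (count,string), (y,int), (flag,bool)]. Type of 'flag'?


Lookup 'flag' → type bool


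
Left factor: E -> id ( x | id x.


Common prefix: 'id'
Factored: E -> id E', E' -> ( x | x


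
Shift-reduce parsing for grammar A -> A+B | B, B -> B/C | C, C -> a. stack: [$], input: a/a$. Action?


no handle on stack; shift 'a'
Action: shift


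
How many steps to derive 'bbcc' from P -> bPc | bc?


Derivation: P => bPc => bbcc
Steps: 2


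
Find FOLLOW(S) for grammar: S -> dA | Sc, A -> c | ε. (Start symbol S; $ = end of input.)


$ ∈ FOLLOW(S). For each A -> αBβ: add FIRST(β)\{ε} to FOLLOW(B); if β nullable, add FOLLOW(A).
FOLLOW(S) = {$, c}


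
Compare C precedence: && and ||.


'&&' is logical AND (level 2); '||' is logical OR (level 1)
Higher level binds tighter
'&&' has higher precedence than '||'


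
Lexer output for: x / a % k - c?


Scan left to right, longest-match per lexeme
Tokens: ID(x), OP(/), ID(a), OP(%), ID(k), OP(-), ID(c)


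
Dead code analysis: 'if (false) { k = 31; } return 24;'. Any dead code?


condition is constant false, so the whole block is unreachable
Dead: 'if (false) { k = 31; }'


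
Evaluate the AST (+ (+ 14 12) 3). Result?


Evaluate inner: (+ 14 12) = 26
Evaluate root: (+ 26 3) = 29
Result: 29


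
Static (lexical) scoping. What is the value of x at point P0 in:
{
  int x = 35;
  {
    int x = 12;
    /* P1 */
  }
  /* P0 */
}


x declared in the same block as P0
x = 35


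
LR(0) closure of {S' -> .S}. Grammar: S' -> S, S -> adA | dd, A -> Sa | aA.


Start: S' -> .S
For each item with dot before a nonterminal B, add B -> .γ for every B-production
Closure: [S' -> .S, S -> .adA, S -> .dd]


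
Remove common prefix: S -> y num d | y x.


Common prefix: 'y'
Factored: S -> y S', S' -> num d | x


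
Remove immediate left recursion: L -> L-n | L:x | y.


Left-recursive alternatives: L-n, L:x; non-recursive: y
Introduce L': L -> yL', L' -> -nL' | :xL' | ε


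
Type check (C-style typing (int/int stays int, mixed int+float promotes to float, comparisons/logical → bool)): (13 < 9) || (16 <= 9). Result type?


Operand types: bool || bool
Rule: logical operators take bool operands and yield bool
Result type: bool


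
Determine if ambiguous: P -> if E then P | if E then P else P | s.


dangling else: 'if E then if E then s else s' parses two ways
Ambiguous


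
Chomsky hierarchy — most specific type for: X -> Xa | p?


Left-linear: every RHS is a terminal or one nonterminal followed by a terminal
Classification: Type 3 (Regular)


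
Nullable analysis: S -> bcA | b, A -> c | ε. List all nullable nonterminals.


A nonterminal is nullable iff some alternative derives ε (directly, or every symbol in it is nullable)
Nullable: {A}


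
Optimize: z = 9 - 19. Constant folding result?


9 - 19 = -10 at compile time
Optimized: z = -10


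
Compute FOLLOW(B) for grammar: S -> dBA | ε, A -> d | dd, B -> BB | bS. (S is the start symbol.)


$ ∈ FOLLOW(S). For each A -> αBβ: add FIRST(β)\{ε} to FOLLOW(B); if β nullable, add FOLLOW(A).
FOLLOW(B) = {b, d}


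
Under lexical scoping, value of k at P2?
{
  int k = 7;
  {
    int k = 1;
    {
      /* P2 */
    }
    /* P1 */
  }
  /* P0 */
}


P2's block does not declare k; resolves to the enclosing declaration at depth 1
k = 1


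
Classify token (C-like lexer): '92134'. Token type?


Pattern: digits only
Type: INTEGER_LITERAL


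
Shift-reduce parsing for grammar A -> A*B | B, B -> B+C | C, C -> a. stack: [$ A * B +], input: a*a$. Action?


no handle; shift 'a'
Action: shift


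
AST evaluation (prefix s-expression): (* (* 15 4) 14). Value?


Evaluate inner: (* 15 4) = 60
Evaluate root: (* 60 14) = 840
Result: 840


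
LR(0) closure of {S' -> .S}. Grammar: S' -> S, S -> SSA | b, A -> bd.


Start: S' -> .S
For each item with dot before a nonterminal B, add B -> .γ for every B-production
Closure: [S' -> .S, S -> .SSA, S -> .b]


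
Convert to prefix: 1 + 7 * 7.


'*' binds tighter: tree is (+ 1 (* 7 7))
Prefix: + 1 * 7 7


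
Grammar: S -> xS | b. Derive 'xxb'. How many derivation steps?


Derivation: S => xS => xxS => xxb
Steps: 3


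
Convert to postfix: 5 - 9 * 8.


* has higher precedence, evaluate 9*8 first
Postfix: 5 9 8 * -


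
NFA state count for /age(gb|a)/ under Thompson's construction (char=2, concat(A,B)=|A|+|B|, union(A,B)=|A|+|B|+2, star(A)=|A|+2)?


Syntax tree has 6 char leaf(s), 1 union(s), 0 star(s)
chars contribute 6×2 = 12; each union adds +2; each star adds +2
Total: 12 + 2 + 0 = 14 states


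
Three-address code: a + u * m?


Break into single-operator statements:
t1 = u * m
t2 = a + t1


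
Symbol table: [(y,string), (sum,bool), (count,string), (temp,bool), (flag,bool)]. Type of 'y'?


Lookup 'y' → type string


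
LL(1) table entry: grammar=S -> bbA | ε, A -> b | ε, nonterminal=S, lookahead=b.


For [S, b]: 'b' ∈ FIRST(bbA)
Entry: S -> bbA


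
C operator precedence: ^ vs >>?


'>>' is shift (level 8); '^' is bitwise XOR (level 4)
Higher level binds tighter
'>>' has higher precedence than '^'


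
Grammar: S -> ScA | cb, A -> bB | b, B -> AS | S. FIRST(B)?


Per alternative of B: FIRST(AS) = {b}; FIRST(S) = {c}
FIRST(B) = {b, c}


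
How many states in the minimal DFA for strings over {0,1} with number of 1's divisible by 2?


Track (count of 1) mod 2: states 0..1, accept at 0
Minimal DFA: 2 states


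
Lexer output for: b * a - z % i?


Scan left to right, longest-match per lexeme
Tokens: ID(b), OP(*), ID(a), OP(-), ID(z), OP(%), ID(i)


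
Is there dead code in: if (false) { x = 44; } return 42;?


condition is constant false, so the whole block is unreachable
Dead: 'if (false) { x = 44; }'


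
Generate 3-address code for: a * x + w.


Break into single-operator statements:
t1 = a * x
t2 = t1 + w


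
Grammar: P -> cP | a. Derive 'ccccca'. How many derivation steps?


Derivation: P => cP => ccP => cccP => ccccP => cccccP => ccccca
Steps: 6


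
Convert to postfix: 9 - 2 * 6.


* has higher precedence, evaluate 2*6 first
Postfix: 9 2 6 * -


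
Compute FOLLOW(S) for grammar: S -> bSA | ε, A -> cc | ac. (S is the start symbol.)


$ ∈ FOLLOW(S). For each A -> αBβ: add FIRST(β)\{ε} to FOLLOW(B); if β nullable, add FOLLOW(A).
FOLLOW(S) = {$, a, c}


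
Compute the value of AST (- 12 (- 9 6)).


Evaluate inner: (- 9 6) = 3
Evaluate root: (- 12 3) = 9
Result: 9


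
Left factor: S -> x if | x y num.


Common prefix: 'x'
Factored: S -> x S', S' -> if | y num


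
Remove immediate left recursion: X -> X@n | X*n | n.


Left-recursive alternatives: X@n, X*n; non-recursive: n
Introduce X': X -> nX', X' -> @nX' | *nX' | ε


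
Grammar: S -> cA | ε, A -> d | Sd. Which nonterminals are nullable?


A nonterminal is nullable iff some alternative derives ε (directly, or every symbol in it is nullable)
Nullable: {S}


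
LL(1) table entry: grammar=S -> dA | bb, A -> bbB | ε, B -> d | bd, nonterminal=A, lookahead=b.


For [A, b]: 'b' ∈ FIRST(bbB)
Entry: A -> bbB


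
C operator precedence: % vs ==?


'%' is multiplicative (level 10); '==' is equality (level 6)
Higher level binds tighter
'%' has higher precedence than '=='


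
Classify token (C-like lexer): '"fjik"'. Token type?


Pattern: double-quoted sequence
Type: STRING_LITERAL


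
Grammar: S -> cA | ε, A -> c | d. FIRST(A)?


Per alternative of A: FIRST(c) = {c}; FIRST(d) = {d}
FIRST(A) = {c, d}


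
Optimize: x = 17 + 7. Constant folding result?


17 + 7 = 24 at compile time
Optimized: x = 24


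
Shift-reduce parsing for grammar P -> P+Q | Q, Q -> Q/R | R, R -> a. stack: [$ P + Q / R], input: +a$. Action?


handle 'Q/R' on top
Action: reduce (Q -> Q/R)


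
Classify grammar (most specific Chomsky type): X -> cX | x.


Right-linear: every RHS is a terminal or a terminal followed by one nonterminal
Classification: Type 3 (Regular)


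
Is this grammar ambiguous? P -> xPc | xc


balanced x^n…c^n: each string has a unique parse
Unambiguous
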